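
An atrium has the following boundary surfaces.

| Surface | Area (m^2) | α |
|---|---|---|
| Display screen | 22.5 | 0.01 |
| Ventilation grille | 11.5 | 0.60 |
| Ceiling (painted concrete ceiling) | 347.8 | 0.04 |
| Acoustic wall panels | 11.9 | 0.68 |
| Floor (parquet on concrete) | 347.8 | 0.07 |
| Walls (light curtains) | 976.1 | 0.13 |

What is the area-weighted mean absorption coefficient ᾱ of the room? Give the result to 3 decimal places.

0.105

Total surface area S = 1717.6 m^2.
Σ(Sᵢαᵢ) = 22.5·0.01 + 11.5·0.60 + 347.8·0.04 + 11.9·0.68 + 347.8·0.07 + 976.1·0.13 = 180.368.
ᾱ = A/S = 0.105.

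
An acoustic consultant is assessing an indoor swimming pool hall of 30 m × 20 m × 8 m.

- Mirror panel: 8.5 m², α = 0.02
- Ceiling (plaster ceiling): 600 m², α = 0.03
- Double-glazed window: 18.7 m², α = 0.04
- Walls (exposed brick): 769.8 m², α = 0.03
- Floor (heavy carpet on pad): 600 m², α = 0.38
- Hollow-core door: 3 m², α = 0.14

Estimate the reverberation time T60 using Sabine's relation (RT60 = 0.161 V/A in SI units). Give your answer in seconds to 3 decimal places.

A = Σ Sᵢαᵢ = 8.5·0.02 + 600·0.03 + 18.7·0.04 + 769.8·0.03 + 600·0.38 + 3·0.14 = 270.432 sabins.
V = 30·20·8 = 4800 m³.
RT60 = 0.161 · V / A = 0.161 × 4800 / 270.432 = 2.858 s.

2.858 sec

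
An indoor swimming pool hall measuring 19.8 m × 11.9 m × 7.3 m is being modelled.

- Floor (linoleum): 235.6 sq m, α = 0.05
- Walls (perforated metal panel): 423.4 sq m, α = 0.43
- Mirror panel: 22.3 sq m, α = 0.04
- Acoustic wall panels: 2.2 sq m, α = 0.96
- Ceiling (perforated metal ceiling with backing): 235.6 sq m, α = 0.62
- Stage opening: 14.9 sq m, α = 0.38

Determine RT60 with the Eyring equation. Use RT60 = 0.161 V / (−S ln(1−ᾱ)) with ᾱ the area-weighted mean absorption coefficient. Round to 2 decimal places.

0.63 s

Total surface area S = 235.6 + 423.4 + 22.3 + 2.2 + 235.6 + 14.9 = 934.0 sq m.
Σ(Sᵢαᵢ) = 235.6·0.05 + 423.4·0.43 + 22.3·0.04 + 2.2·0.96 + 235.6·0.62 + 14.9·0.38 = 348.580.
Mean coefficient ᾱ = A/S = 0.3732.
−S·ln(1−ᾱ) = −934.0 × ln(1 − 0.3732) = 436.297.
V = 19.8 × 11.9 × 7.3 = 1720.026 m³.
RT60 = 0.161 × 1720.026 / 436.297 = 0.63 s.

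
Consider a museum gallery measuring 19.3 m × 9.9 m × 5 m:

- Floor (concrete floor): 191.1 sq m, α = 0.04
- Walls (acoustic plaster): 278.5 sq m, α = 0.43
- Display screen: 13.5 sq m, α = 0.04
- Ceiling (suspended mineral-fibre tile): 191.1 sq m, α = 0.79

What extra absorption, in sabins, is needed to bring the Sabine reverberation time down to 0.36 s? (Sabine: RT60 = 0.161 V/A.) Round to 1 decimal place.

148.3 sabins

Summing Sᵢαᵢ: 7.644 + 119.755 + 0.540 + 150.969 → A₁ = 278.908 sabins.
V = 955.35 m³. Required absorption A₂ = 0.161 × 955.35 / 0.36 = 427.254 sabins.
Shortfall: 427.254 − 278.908 = 148.3 sabins.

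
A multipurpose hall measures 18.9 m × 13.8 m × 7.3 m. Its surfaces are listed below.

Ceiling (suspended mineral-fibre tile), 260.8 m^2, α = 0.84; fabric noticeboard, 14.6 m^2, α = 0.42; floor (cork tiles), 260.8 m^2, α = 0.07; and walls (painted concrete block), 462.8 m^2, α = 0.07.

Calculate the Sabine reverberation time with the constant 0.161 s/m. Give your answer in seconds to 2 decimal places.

1.11 seconds

Equivalent absorption area: A = 260.8×0.84 + 14.6×0.42 + 260.8×0.07 + 462.8×0.07 = 275.856 m^2.
Volume V = 18.9 × 13.8 × 7.3 = 1903.986 m³.
RT60 = 0.161 · V / A = 0.161 × 1903.986 / 275.856 = 1.11 s.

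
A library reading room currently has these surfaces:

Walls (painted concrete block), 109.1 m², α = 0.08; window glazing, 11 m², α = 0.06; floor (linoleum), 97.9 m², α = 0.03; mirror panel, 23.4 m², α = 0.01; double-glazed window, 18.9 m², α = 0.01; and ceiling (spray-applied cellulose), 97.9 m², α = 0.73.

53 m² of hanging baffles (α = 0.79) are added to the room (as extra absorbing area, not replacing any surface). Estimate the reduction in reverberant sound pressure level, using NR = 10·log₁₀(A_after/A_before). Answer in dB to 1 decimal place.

1.8 dB

Total absorption A_before = 109.1*0.08 + 11*0.06 + 97.9*0.03 + 23.4*0.01 + 18.9*0.01 + 97.9*0.73
  = 8.728 + 0.660 + 2.937 + 0.234 + 0.189 + 71.467 = 84.215 m² sabins.
Treatment contributes 53·0.79 = 41.870 sabins.
A_after = 84.215 + 41.870 = 126.085 sabins.
Reduction = 10 log₁₀(A_after/A_before) = 10 log₁₀(1.4972) = 1.8 dB.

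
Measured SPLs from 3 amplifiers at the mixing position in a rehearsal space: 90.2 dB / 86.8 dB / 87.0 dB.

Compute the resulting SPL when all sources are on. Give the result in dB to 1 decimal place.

Sum in the linear (power) domain: Σ 10^(Lᵢ/10) = 10^(90.2/10) + 10^(86.8/10) + 10^(87.0/10) = 2.027e+09.
Combined level = 10 log₁₀(2.027e+09) = 93.1 dB.

93.1 dB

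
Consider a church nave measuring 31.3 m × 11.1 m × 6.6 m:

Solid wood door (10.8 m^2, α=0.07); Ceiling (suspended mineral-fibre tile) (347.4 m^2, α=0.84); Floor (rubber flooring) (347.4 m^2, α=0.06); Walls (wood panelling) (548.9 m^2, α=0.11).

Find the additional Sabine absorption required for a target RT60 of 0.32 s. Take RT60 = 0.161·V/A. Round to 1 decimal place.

779.9 sabins

Total absorption A₁ = 10.8×0.07 + 347.4×0.84 + 347.4×0.06 + 548.9×0.11
  = 0.756 + 291.816 + 20.844 + 60.379 = 373.795 m^2 sabins.
Target A₂ = 0.161·2293.038/0.32 = 1153.685 sabins (V = 2293.038 m³).
Shortfall: 1153.685 − 373.795 = 779.9 sabins.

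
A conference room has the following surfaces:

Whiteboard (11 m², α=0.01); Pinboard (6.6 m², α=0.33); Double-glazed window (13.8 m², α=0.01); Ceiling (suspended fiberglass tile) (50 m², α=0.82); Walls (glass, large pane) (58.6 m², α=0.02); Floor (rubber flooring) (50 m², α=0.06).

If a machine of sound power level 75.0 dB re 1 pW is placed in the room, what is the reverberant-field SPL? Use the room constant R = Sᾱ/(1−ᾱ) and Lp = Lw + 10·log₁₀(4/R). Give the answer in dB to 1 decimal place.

63.0 dB

Σ(Sᵢαᵢ) = 11·0.01 + 6.6·0.33 + 13.8·0.01 + 50·0.82 + 58.6·0.02 + 50·0.06 = 47.598; total area S = 190.0 m².
ᾱ = 0.2505, so room constant R = A/(1−ᾱ) = 63.506 m².
Lp = Lw + 10 log₁₀(4/R) = 75.0 -12.01 = 63.0 dB.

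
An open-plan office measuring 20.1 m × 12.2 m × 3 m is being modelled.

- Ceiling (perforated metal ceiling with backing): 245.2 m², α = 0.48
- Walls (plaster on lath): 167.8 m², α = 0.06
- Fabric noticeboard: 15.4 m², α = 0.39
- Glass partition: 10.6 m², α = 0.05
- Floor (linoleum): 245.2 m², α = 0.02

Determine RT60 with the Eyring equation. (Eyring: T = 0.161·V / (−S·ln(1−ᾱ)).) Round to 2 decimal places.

Total surface area S = 245.2 + 167.8 + 15.4 + 10.6 + 245.2 = 684.2 m².
Absorption A = 245.2·0.48 + 167.8·0.06 + 15.4·0.39 + 10.6·0.05 + 245.2·0.02 = 139.204 sabins.
ᾱ = 139.204 / 684.2 = 0.2035.
Eyring denominator: −S ln(1−ᾱ) = 155.675.
V = 20.1 × 12.2 × 3 = 735.66 m³.
RT60 = 0.161 × 735.66 / 155.675 = 0.76 s.

0.76 sec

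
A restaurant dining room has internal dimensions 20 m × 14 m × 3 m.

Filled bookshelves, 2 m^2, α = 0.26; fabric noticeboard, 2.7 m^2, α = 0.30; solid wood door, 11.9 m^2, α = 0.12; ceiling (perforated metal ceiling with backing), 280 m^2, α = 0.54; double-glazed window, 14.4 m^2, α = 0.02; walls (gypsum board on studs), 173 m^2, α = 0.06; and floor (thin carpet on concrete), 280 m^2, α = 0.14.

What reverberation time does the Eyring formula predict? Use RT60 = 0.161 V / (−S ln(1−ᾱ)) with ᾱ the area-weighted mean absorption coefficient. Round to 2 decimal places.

0.57 sec

Total surface area S = 2 + 2.7 + 11.9 + 280 + 14.4 + 173 + 280 = 764.0 m^2.
Σ(Sᵢαᵢ) = 2×0.26 + 2.7×0.30 + 11.9×0.12 + 280×0.54 + 14.4×0.02 + 173×0.06 + 280×0.14 = 203.826.
Mean coefficient ᾱ = A/S = 0.2668.
Eyring denominator: −S ln(1−ᾱ) = 237.097.
V = 20 × 14 × 3 = 840 m³.
RT60 = 0.161 × 840 / 237.097 = 0.57 s.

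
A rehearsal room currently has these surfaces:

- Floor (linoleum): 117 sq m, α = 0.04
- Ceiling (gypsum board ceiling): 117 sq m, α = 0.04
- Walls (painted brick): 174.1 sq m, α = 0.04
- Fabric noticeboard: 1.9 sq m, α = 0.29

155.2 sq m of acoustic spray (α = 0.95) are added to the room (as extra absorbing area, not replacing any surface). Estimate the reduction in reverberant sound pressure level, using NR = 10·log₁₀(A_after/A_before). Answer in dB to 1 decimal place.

Summing Sᵢαᵢ: 4.680 + 4.680 + 6.964 + 0.551 → A_before = 16.875 sabins.
Added absorption = 155.2 × 0.95 = 147.440 sabins.
A_after = 16.875 + 147.440 = 164.315 sabins.
NR = 10·log₁₀(164.315/16.875) = 9.9 dB.

9.9 dB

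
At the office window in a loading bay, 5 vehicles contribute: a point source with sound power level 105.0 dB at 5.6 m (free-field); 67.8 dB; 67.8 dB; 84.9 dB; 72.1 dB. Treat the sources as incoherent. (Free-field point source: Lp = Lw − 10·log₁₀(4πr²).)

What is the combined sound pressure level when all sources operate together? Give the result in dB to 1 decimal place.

Source at 5.6 m: Lp = 105.0 − 10·log₁₀(4π·5.6²) = 105.0 − 10·log₁₀(394.081) = 79.0 dB.
Converting to relative power and adding: 10^(79.0/10) + 10^(67.8/10) + 10^(67.8/10) + 10^(84.9/10) + 10^(72.1/10) = 4.167e+08.
Combined level = 10 log₁₀(4.167e+08) = 86.2 dB.

86.2 dB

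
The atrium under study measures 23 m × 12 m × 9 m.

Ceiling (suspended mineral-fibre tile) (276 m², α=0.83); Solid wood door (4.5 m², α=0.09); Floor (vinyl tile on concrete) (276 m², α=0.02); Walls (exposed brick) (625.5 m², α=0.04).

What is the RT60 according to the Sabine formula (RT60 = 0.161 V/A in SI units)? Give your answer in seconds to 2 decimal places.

Total absorption A = 276×0.83 + 4.5×0.09 + 276×0.02 + 625.5×0.04
  = 229.080 + 0.405 + 5.520 + 25.020 = 260.025 m² sabins.
Volume V = 23 × 12 × 9 = 2484 m³.
RT60 = 0.161 · V / A = 0.161 × 2484 / 260.025 = 1.54 s.

1.54 s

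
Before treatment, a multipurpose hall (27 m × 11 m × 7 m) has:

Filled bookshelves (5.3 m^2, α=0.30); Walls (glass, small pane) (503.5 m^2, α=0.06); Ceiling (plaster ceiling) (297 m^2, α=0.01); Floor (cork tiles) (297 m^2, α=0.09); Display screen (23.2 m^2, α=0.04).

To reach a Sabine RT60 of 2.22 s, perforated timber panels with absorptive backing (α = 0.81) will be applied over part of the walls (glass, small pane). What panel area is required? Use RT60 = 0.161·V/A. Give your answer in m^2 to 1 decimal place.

117.8

Total absorption A₁ = 5.3*0.30 + 503.5*0.06 + 297*0.01 + 297*0.09 + 23.2*0.04
  = 1.590 + 30.210 + 2.970 + 26.730 + 0.928 = 62.428 m^2 sabins.
V = 2079 m³. Target absorption A₂ = 0.161 × 2079 / 2.22 = 150.774 sabins.
Absorption to add: 150.774 − 62.428 = 88.346 sabins.
Each m^2 of panel replacing the walls (glass, small pane) adds (0.81 − 0.06) = 0.75 sabins.
Area = ΔA/Δα = 88.346/0.75 = 117.8 m^2.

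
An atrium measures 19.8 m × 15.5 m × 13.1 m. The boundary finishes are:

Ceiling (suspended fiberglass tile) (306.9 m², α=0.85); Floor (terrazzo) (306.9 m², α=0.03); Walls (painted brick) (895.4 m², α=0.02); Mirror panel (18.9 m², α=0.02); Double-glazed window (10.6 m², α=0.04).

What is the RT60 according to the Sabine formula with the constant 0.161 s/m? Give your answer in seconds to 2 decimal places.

2.24 sec

Total absorption A = 306.9·0.85 + 306.9·0.03 + 895.4·0.02 + 18.9·0.02 + 10.6·0.04
  = 260.865 + 9.207 + 17.908 + 0.378 + 0.424 = 288.782 m² sabins.
Room volume: 4020.39 m³.
RT60 = 0.161 · V / A = 0.161 × 4020.39 / 288.782 = 2.24 s.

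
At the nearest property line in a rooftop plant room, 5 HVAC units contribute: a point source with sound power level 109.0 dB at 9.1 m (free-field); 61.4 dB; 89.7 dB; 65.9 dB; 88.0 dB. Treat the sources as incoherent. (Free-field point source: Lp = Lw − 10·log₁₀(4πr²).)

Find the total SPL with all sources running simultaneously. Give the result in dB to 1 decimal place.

Source at 9.1 m: Lp = 109.0 − 10·log₁₀(4π·9.1²) = 109.0 − 10·log₁₀(1040.621) = 78.8 dB.
Converting to relative power and adding: 10^(78.8/10) + 10^(61.4/10) + 10^(89.7/10) + 10^(65.9/10) + 10^(88.0/10) = 1.645e+09.
Combined level = 10 log₁₀(1.645e+09) = 92.2 dB.

92.2 dB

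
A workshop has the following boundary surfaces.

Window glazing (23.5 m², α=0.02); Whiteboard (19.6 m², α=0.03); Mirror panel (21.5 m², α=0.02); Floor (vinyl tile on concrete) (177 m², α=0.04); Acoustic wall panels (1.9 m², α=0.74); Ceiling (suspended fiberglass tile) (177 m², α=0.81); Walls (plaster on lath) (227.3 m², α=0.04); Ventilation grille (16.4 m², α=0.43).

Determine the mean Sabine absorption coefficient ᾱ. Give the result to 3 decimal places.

S = Σ Sᵢ = 23.5 + 19.6 + 21.5 + 177 + 1.9 + 177 + 227.3 + 16.4 = 664.2 m².
Weighted sum Σ Sα = 169.488.
ᾱ = 169.488 / 664.2 = 0.255.

0.255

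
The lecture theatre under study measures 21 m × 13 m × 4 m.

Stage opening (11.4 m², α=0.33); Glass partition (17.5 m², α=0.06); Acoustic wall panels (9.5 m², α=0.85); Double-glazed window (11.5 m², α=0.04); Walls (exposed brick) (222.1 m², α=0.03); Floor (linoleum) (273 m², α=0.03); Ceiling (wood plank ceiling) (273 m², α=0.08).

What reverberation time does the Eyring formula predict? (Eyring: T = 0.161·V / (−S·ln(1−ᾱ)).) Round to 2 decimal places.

S = Σ Sᵢ = 818.0 m².
Σ(Sᵢαᵢ) = 11.4×0.33 + 17.5×0.06 + 9.5×0.85 + 11.5×0.04 + 222.1×0.03 + 273×0.03 + 273×0.08 = 50.040.
ᾱ = 50.040 / 818.0 = 0.0612.
−S·ln(1−ᾱ) = −818.0 × ln(1 − 0.0612) = 51.659.
V = 21 × 13 × 4 = 1092 m³.
T = 0.161·V/[−S·ln(1−ᾱ)] = 0.161·1092/51.659 = 3.40 s.

3.40 s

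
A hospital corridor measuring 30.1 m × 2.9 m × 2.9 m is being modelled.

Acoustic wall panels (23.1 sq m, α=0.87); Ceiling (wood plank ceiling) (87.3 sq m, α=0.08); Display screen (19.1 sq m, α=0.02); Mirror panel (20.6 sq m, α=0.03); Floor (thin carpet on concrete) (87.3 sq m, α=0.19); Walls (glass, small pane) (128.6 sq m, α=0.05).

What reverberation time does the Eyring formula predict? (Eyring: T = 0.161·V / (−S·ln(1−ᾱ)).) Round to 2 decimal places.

0.74 seconds

S = Σ Sᵢ = 366.0 sq m.
Absorption A = 23.1·0.87 + 87.3·0.08 + 19.1·0.02 + 20.6·0.03 + 87.3·0.19 + 128.6·0.05 = 51.098 sabins.
Mean coefficient ᾱ = A/S = 0.1396.
Eyring denominator: −S ln(1−ᾱ) = 55.031.
V = 30.1 × 2.9 × 2.9 = 253.141 m³.
T = 0.161·V/[−S·ln(1−ᾱ)] = 0.161·253.141/55.031 = 0.74 s.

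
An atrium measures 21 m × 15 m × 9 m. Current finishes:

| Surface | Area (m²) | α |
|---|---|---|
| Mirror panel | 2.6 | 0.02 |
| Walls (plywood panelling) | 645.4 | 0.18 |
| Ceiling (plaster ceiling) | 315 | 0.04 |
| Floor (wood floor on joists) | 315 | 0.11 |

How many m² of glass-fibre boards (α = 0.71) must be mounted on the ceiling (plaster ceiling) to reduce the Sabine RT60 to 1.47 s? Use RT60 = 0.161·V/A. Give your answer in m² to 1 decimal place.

219.4

Total absorption A₁ = 2.6*0.02 + 645.4*0.18 + 315*0.04 + 315*0.11
  = 0.052 + 116.172 + 12.600 + 34.650 = 163.474 m² sabins.
Required A₂ = 0.161·2835/1.47 = 310.500 sabins.
ΔA needed = 310.500 − 163.474 = 147.026 sabins.
Net gain per m²: Δα = 0.71 − 0.04 = 0.67.
Area = ΔA/Δα = 147.026/0.67 = 219.4 m².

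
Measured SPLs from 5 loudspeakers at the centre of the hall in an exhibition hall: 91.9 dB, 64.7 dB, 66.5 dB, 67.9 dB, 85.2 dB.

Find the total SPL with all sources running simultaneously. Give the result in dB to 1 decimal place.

92.8 dB

Σ 10^(Lᵢ/10) = 1.894e+09.
Combined level = 10 log₁₀(1.894e+09) = 92.8 dB.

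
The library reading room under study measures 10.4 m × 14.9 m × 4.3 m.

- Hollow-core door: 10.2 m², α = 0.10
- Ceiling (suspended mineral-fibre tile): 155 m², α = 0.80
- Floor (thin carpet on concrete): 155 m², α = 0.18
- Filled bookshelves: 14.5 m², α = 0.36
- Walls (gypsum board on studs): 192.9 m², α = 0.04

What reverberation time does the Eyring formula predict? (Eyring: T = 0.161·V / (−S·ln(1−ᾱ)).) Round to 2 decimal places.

S = Σ Sᵢ = 527.6 m².
Σ(Sᵢαᵢ) = 10.2·0.10 + 155·0.80 + 155·0.18 + 14.5·0.36 + 192.9·0.04 = 165.856.
ᾱ = 165.856 / 527.6 = 0.3144.
−S·ln(1−ᾱ) = −527.6 × ln(1 − 0.3144) = 199.148.
V = 10.4 × 14.9 × 4.3 = 666.328 m³.
RT60 = 0.161 × 666.328 / 199.148 = 0.54 s.

0.54 s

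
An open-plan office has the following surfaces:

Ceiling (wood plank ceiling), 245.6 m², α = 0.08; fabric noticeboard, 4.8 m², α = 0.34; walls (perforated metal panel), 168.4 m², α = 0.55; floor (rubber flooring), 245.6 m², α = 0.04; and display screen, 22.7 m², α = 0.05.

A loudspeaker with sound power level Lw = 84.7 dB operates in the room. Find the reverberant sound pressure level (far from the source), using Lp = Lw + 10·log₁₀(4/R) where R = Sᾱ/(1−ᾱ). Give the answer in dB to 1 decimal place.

A = 124.859 sabins; S = 687.1 m².
ᾱ = 124.859/687.1 = 0.1817; R = Sᾱ/(1−ᾱ) = 124.859/(1−0.1817) = 152.583 m².
Lp = Lw + 10 log₁₀(4/R) = 84.7 -15.81 = 68.9 dB.

68.9 dB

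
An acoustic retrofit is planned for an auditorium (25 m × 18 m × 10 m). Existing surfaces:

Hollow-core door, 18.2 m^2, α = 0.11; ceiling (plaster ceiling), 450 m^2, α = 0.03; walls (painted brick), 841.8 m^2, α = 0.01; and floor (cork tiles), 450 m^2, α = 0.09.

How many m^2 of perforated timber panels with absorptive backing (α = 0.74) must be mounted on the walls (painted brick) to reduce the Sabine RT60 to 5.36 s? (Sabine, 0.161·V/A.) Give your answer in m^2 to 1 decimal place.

96.9

Summing Sᵢαᵢ: 2.002 + 13.500 + 8.418 + 40.500 → A₁ = 64.420 sabins.
Required A₂ = 0.161·4500/5.36 = 135.168 sabins.
Absorption to add: 135.168 − 64.420 = 70.748 sabins.
Net gain per m^2: Δα = 0.74 − 0.01 = 0.73.
Panel area = 70.748 / 0.73 = 96.9 m^2.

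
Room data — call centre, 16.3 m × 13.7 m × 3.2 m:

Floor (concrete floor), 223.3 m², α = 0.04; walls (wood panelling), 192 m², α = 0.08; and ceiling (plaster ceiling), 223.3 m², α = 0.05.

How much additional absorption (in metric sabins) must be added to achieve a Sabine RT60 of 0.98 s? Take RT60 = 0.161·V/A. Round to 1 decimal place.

Equivalent absorption area: A₁ = 223.3×0.04 + 192×0.08 + 223.3×0.05 = 35.457 m².
For T = 0.98 s, need A₂ = 0.161·V/T = 0.161·714.592/0.98 = 117.397 sabins.
Shortfall: 117.397 − 35.457 = 81.9 sabins.

81.9 sabins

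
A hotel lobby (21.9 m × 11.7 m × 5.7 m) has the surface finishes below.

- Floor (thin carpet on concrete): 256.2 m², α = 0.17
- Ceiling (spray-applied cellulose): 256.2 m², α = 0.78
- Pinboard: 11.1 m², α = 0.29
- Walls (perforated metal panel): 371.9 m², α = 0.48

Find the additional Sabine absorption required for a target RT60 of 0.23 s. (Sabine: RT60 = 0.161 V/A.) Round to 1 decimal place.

597.2 sabins

A₁ = Σ Sᵢαᵢ = 256.2·0.17 + 256.2·0.78 + 11.1·0.29 + 371.9·0.48 = 425.121 sabins.
Target A₂ = 0.161·1460.511/0.23 = 1022.358 sabins (V = 1460.511 m³).
ΔA = A₂ − A₁ = 1022.358 − 425.121 = 597.2 sabins.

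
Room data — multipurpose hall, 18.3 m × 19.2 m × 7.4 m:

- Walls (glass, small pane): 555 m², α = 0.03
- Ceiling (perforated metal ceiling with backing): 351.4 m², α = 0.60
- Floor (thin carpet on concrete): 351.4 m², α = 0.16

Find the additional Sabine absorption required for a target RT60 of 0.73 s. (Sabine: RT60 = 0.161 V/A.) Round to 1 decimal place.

289.7 sabins

Total absorption A₁ = 555·0.03 + 351.4·0.60 + 351.4·0.16
  = 16.650 + 210.840 + 56.224 = 283.714 m² sabins.
For T = 0.73 s, need A₂ = 0.161·V/T = 0.161·2600.064/0.73 = 573.439 sabins.
Additional absorption ΔA = 573.439 − 283.714 = 289.7 sabins.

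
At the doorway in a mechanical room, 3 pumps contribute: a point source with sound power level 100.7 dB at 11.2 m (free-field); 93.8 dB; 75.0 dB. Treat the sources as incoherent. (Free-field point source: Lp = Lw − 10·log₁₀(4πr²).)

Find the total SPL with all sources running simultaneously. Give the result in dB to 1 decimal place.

Source at 11.2 m: Lp = 100.7 − 10·log₁₀(4π·11.2²) = 100.7 − 10·log₁₀(1576.326) = 68.7 dB.
Converting to relative power and adding: 10^(68.7/10) + 10^(93.8/10) + 10^(75.0/10) = 2.438e+09.
Combined level = 10 log₁₀(2.438e+09) = 93.9 dB.

93.9 dB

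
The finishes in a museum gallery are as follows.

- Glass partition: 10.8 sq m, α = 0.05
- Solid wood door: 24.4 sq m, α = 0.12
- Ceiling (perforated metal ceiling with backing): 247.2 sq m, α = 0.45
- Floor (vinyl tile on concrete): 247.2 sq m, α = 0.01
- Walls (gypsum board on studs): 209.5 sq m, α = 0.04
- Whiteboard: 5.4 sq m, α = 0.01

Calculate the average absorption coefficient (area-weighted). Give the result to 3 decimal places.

Total surface area S = 744.5 sq m.
Σ(Sᵢαᵢ) = 10.8·0.05 + 24.4·0.12 + 247.2·0.45 + 247.2·0.01 + 209.5·0.04 + 5.4·0.01 = 125.614.
ᾱ = 125.614 / 744.5 = 0.169.

0.169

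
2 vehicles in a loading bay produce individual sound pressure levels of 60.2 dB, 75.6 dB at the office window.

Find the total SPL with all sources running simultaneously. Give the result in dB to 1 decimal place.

Sum in the linear (power) domain: Σ 10^(Lᵢ/10) = 10^(60.2/10) + 10^(75.6/10) = 3.735e+07.
L_total = 10·log₁₀(3.735e+07) = 75.7 dB.

75.7 dB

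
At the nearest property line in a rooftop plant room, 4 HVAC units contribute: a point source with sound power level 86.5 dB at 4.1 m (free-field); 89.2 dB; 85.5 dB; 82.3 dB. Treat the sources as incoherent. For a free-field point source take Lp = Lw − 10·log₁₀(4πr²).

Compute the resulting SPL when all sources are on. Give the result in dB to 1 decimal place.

Source at 4.1 m: Lp = 86.5 − 10·log₁₀(4π·4.1²) = 86.5 − 10·log₁₀(211.241) = 63.3 dB.
Sum in the linear (power) domain: Σ 10^(Lᵢ/10) = 10^(63.3/10) + 10^(89.2/10) + 10^(85.5/10) + 10^(82.3/10) = 1.359e+09.
L_total = 10·log₁₀(1.359e+09) = 91.3 dB.

91.3 dB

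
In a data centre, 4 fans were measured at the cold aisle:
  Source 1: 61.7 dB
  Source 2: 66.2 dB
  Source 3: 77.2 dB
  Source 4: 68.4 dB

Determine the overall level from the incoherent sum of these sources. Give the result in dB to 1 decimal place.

Sum in the linear (power) domain: Σ 10^(Lᵢ/10) = 10^(61.7/10) + 10^(66.2/10) + 10^(77.2/10) + 10^(68.4/10) = 6.505e+07.
Back to dB: 10·log₁₀ Σ = 78.1 dB.

78.1 dB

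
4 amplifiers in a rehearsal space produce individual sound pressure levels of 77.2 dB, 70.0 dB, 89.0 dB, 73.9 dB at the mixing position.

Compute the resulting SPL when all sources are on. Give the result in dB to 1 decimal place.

89.5 dB

Σ 10^(Lᵢ/10) = 8.814e+08.
Back to dB: 10·log₁₀ Σ = 89.5 dB.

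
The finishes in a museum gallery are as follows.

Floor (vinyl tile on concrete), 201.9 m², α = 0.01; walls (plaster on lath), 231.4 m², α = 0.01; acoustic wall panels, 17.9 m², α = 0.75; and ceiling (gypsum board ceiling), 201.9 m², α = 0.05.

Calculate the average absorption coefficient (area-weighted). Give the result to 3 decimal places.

Total surface area S = 653.1 m².
Σ(Sᵢαᵢ) = 201.9·0.01 + 231.4·0.01 + 17.9·0.75 + 201.9·0.05 = 27.853.
ᾱ = A/S = 0.043.

0.043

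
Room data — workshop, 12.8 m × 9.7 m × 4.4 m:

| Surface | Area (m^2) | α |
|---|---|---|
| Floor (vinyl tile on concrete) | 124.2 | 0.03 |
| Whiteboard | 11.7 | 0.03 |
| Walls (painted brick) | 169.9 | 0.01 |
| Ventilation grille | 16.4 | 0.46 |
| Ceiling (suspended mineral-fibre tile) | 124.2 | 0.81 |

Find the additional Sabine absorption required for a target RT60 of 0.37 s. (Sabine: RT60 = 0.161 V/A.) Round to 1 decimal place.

123.8 sabins

Summing Sᵢαᵢ: 3.726 + 0.351 + 1.699 + 7.544 + 100.602 → A₁ = 113.922 sabins.
V = 546.304 m³. Required absorption A₂ = 0.161 × 546.304 / 0.37 = 237.716 sabins.
Additional absorption ΔA = 237.716 − 113.922 = 123.8 sabins.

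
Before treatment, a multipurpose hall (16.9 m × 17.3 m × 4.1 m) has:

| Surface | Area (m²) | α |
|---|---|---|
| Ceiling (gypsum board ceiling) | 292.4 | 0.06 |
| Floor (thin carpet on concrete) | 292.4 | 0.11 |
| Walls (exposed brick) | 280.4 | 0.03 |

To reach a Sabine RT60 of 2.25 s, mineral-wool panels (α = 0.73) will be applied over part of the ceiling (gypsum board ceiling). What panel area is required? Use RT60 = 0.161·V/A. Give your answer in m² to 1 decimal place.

41.3

Equivalent absorption area: A₁ = 292.4*0.06 + 292.4*0.11 + 280.4*0.03 = 58.120 m².
V = 1198.717 m³. Target absorption A₂ = 0.161 × 1198.717 / 2.25 = 85.775 sabins.
Absorption to add: 85.775 − 58.120 = 27.655 sabins.
Each m² of panel replacing the ceiling (gypsum board ceiling) adds (0.73 − 0.06) = 0.67 sabins.
Area = ΔA/Δα = 27.655/0.67 = 41.3 m².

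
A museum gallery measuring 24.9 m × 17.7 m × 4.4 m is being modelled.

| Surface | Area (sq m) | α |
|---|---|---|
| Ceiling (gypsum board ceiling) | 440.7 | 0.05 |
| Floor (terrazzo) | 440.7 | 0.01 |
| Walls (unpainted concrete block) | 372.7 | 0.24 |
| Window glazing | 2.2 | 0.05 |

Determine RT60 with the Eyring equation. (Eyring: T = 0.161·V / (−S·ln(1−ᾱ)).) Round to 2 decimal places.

Total surface area S = 440.7 + 440.7 + 372.7 + 2.2 = 1256.3 sq m.
Absorption A = 440.7×0.05 + 440.7×0.01 + 372.7×0.24 + 2.2×0.05 = 116.000 sabins.
ᾱ = 116.000 / 1256.3 = 0.0923.
−S·ln(1−ᾱ) = −1256.3 × ln(1 − 0.0923) = 121.662.
V = 24.9 × 17.7 × 4.4 = 1939.212 m³.
T = 0.161·V/[−S·ln(1−ᾱ)] = 0.161·1939.212/121.662 = 2.57 s.

2.57 s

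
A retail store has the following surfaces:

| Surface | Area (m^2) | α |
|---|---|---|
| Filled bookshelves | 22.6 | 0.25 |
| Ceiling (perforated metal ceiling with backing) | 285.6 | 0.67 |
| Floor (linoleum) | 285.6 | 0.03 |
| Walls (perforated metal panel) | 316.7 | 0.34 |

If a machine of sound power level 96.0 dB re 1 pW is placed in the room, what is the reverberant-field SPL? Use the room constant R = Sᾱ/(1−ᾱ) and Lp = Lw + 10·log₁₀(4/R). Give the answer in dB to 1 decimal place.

Σ(Sᵢαᵢ) = 22.6·0.25 + 285.6·0.67 + 285.6·0.03 + 316.7·0.34 = 313.248; total area S = 910.5 m^2.
ᾱ = 313.248/910.5 = 0.3440; R = Sᾱ/(1−ᾱ) = 313.248/(1−0.3440) = 477.512 m^2.
Lp = Lw + 10 log₁₀(4/R) = 96.0 -20.77 = 75.2 dB.

75.2 dB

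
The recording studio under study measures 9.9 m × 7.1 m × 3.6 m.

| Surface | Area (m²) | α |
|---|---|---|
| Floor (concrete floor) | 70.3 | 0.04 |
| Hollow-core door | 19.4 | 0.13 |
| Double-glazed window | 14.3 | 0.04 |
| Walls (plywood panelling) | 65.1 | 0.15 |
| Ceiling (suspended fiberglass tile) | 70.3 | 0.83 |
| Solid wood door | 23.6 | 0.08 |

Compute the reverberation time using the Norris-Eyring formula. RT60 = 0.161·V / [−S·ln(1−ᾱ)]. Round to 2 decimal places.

0.45 s

Total surface area S = 70.3 + 19.4 + 14.3 + 65.1 + 70.3 + 23.6 = 263.0 m².
Absorption A = 70.3·0.04 + 19.4·0.13 + 14.3·0.04 + 65.1·0.15 + 70.3·0.83 + 23.6·0.08 = 75.908 sabins.
Mean coefficient ᾱ = A/S = 0.2886.
−S·ln(1−ᾱ) = −263.0 × ln(1 − 0.2886) = 89.557.
V = 9.9 × 7.1 × 3.6 = 253.044 m³.
T = 0.161·V/[−S·ln(1−ᾱ)] = 0.161·253.044/89.557 = 0.45 s.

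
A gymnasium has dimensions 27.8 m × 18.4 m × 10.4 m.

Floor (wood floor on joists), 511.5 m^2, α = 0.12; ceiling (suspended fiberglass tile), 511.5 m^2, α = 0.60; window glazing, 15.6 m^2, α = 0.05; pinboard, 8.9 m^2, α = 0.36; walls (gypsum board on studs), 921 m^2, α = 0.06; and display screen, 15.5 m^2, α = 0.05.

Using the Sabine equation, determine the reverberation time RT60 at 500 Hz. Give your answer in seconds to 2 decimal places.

A = Σ Sᵢαᵢ = 511.5*0.12 + 511.5*0.60 + 15.6*0.05 + 8.9*0.36 + 921*0.06 + 15.5*0.05 = 428.299 sabins.
Volume V = 27.8 × 18.4 × 10.4 = 5319.808 m³.
RT60 = 0.161 · V / A = 0.161 × 5319.808 / 428.299 = 2.00 s.

2.00 seconds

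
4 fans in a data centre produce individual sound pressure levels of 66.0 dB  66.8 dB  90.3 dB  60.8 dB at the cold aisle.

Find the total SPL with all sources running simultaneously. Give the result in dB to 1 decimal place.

Σ 10^(Lᵢ/10) = 1.081e+09.
Back to dB: 10·log₁₀ Σ = 90.3 dB.

90.3 dB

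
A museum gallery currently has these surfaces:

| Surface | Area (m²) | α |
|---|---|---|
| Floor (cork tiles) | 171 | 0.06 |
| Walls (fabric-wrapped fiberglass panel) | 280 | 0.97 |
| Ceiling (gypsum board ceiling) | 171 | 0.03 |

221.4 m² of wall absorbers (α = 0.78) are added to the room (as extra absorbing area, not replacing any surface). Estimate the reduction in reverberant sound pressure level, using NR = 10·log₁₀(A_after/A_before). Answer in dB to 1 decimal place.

A_before = Σ Sᵢαᵢ = 171×0.06 + 280×0.97 + 171×0.03 = 286.990 sabins.
Treatment contributes 221.4·0.78 = 172.692 sabins.
A_after = 286.990 + 172.692 = 459.682 sabins.
NR = 10·log₁₀(459.682/286.990) = 2.0 dB.

2.0 dB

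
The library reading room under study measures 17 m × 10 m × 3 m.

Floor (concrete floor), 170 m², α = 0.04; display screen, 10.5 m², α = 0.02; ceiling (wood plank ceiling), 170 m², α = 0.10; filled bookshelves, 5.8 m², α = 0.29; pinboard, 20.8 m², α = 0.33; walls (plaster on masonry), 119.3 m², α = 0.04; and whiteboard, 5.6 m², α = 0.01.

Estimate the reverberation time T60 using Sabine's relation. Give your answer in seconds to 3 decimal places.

Equivalent absorption area: A = 170*0.04 + 10.5*0.02 + 170*0.10 + 5.8*0.29 + 20.8*0.33 + 119.3*0.04 + 5.6*0.01 = 37.384 m².
V = 17·10·3 = 510 m³.
Sabine: RT60 = 0.161 × 510 / 37.384 = 2.196 s.

2.196 s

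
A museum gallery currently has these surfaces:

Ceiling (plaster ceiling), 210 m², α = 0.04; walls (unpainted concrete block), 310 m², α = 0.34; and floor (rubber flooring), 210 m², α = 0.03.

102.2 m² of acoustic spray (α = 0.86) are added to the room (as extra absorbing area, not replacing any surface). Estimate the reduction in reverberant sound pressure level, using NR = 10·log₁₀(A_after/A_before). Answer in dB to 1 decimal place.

Total absorption A_before = 210·0.04 + 310·0.34 + 210·0.03
  = 8.400 + 105.400 + 6.300 = 120.100 m² sabins.
Added absorption = 102.2 × 0.86 = 87.892 sabins.
A_after = 120.100 + 87.892 = 207.992 sabins.
NR = 10·log₁₀(207.992/120.100) = 2.4 dB.

2.4 dB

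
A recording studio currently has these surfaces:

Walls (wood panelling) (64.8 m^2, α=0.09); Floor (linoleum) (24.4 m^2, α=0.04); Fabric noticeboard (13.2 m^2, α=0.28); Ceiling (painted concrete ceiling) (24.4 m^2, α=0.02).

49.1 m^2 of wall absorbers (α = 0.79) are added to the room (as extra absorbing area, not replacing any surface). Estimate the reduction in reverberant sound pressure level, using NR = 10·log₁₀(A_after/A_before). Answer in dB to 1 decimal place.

6.6 dB

Equivalent absorption area: A_before = 64.8*0.09 + 24.4*0.04 + 13.2*0.28 + 24.4*0.02 = 10.992 m^2.
Treatment contributes 49.1·0.79 = 38.789 sabins.
A_after = 10.992 + 38.789 = 49.781 sabins.
NR = 10·log₁₀(49.781/10.992) = 6.6 dB.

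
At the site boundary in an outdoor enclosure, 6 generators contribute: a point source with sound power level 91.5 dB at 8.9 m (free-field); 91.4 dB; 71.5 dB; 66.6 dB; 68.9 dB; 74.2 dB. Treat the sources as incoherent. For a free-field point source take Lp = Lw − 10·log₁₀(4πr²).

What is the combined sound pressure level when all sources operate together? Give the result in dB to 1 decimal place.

91.6 dB

Source at 8.9 m: Lp = 91.5 − 10·log₁₀(4π·8.9²) = 91.5 − 10·log₁₀(995.382) = 61.5 dB.
Sum in the linear (power) domain: Σ 10^(Lᵢ/10) = 10^(61.5/10) + 10^(91.4/10) + 10^(71.5/10) + 10^(66.6/10) + 10^(68.9/10) + 10^(74.2/10) = 1.435e+09.
L_total = 10·log₁₀(1.435e+09) = 91.6 dB.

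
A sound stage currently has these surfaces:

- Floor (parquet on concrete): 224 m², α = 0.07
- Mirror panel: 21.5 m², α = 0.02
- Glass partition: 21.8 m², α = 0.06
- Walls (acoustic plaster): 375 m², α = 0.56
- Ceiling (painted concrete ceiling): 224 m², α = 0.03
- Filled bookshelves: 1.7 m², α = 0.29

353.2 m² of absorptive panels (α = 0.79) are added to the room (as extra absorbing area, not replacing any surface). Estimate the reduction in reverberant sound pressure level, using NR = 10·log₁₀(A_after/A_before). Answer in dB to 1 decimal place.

Equivalent absorption area: A_before = 224*0.07 + 21.5*0.02 + 21.8*0.06 + 375*0.56 + 224*0.03 + 1.7*0.29 = 234.631 m².
Treatment contributes 353.2·0.79 = 279.028 sabins.
New total A_after = 513.659 sabins.
NR = 10·log₁₀(513.659/234.631) = 3.4 dB.

3.4 dB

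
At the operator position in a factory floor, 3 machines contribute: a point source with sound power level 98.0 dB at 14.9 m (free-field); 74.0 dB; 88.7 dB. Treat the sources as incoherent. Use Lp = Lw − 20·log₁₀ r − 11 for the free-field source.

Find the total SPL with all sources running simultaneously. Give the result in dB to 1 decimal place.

Source at 14.9 m: Lp = 98.0 − 20·log₁₀(14.9) − 11 = 63.5 dB.
Converting to relative power and adding: 10^(63.5/10) + 10^(74.0/10) + 10^(88.7/10) = 7.687e+08.
Combined level = 10 log₁₀(7.687e+08) = 88.9 dB.

88.9 dB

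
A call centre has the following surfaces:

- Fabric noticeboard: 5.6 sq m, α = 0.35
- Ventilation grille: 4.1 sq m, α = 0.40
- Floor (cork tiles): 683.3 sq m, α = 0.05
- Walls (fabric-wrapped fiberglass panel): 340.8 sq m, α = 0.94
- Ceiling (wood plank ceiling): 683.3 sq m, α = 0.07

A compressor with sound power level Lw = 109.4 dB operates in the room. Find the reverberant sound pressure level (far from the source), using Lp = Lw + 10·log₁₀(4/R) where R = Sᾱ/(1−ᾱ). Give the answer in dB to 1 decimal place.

88.2 dB

Σ(Sᵢαᵢ) = 5.6×0.35 + 4.1×0.40 + 683.3×0.05 + 340.8×0.94 + 683.3×0.07 = 405.948; total area S = 1717.1 sq m.
ᾱ = 0.2364, so room constant R = A/(1−ᾱ) = 531.624 sq m.
Lp = Lw + 10 log₁₀(4/R) = 109.4 -21.24 = 88.2 dB.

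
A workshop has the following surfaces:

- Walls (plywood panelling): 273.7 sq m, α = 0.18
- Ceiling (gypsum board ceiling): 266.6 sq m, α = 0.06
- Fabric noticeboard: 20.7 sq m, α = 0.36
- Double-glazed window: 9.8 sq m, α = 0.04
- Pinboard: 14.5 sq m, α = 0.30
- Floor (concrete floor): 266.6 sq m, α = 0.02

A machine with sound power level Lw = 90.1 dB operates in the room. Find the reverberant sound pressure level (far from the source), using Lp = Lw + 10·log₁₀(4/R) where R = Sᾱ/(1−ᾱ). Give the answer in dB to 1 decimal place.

76.5 dB

Σ(Sᵢαᵢ) = 273.7×0.18 + 266.6×0.06 + 20.7×0.36 + 9.8×0.04 + 14.5×0.30 + 266.6×0.02 = 82.788; total area S = 851.9 sq m.
ᾱ = 82.788/851.9 = 0.0972; R = Sᾱ/(1−ᾱ) = 82.788/(1−0.0972) = 91.701 sq m.
Lp = 90.1 + 10·log₁₀(4/91.701) = 90.1 + (-13.60) = 76.5 dB.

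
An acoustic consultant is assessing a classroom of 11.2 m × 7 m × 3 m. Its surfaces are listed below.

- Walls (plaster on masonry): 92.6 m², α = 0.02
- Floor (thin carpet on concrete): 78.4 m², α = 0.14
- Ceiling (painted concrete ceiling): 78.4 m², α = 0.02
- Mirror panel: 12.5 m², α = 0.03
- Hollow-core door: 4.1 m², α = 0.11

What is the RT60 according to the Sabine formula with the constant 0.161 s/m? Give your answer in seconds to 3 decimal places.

Summing Sᵢαᵢ: 1.852 + 10.976 + 1.568 + 0.375 + 0.451 → A = 15.222 sabins.
Volume V = 11.2 × 7 × 3 = 235.2 m³.
RT60 = 0.161 · V / A = 0.161 × 235.2 / 15.222 = 2.488 s.

2.488 sec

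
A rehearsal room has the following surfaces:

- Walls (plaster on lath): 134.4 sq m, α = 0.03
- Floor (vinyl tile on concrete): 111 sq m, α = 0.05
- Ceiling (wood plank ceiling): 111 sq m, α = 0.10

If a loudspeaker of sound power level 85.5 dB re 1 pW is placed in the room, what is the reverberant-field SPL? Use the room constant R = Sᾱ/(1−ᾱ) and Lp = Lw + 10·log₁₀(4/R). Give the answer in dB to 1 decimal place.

78.1 dB

Σ(Sᵢαᵢ) = 134.4×0.03 + 111×0.05 + 111×0.10 = 20.682; total area S = 356.4 sq m.
ᾱ = 0.0580, so room constant R = A/(1−ᾱ) = 21.955 sq m.
Lp = Lw + 10 log₁₀(4/R) = 85.5 -7.39 = 78.1 dB.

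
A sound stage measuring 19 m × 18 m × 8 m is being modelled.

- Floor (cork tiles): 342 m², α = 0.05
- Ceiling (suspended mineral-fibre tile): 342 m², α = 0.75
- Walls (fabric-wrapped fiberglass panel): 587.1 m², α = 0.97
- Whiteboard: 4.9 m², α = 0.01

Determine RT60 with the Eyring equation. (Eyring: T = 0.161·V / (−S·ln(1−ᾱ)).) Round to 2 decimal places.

0.32 s

S = Σ Sᵢ = 1276.0 m².
Σ(Sᵢαᵢ) = 342·0.05 + 342·0.75 + 587.1·0.97 + 4.9·0.01 = 843.136.
Mean coefficient ᾱ = A/S = 0.6608.
Eyring denominator: −S ln(1−ᾱ) = 1379.567.
V = 19 × 18 × 8 = 2736 m³.
T = 0.161·V/[−S·ln(1−ᾱ)] = 0.161·2736/1379.567 = 0.32 s.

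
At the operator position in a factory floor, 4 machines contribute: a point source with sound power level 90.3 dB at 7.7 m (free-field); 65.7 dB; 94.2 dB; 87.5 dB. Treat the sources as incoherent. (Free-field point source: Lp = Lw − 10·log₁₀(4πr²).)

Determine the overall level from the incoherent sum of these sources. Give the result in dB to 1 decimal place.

Source at 7.7 m: Lp = 90.3 − 10·log₁₀(4π·7.7²) = 90.3 − 10·log₁₀(745.060) = 61.6 dB.
Σ 10^(Lᵢ/10) = 3.198e+09.
Back to dB: 10·log₁₀ Σ = 95.0 dB.

95.0 dB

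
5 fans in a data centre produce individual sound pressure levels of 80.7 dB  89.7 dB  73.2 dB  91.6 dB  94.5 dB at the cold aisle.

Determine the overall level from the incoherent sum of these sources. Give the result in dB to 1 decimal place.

Sum in the linear (power) domain: Σ 10^(Lᵢ/10) = 10^(80.7/10) + 10^(89.7/10) + 10^(73.2/10) + 10^(91.6/10) + 10^(94.5/10) = 5.335e+09.
Combined level = 10 log₁₀(5.335e+09) = 97.3 dB.

97.3 dB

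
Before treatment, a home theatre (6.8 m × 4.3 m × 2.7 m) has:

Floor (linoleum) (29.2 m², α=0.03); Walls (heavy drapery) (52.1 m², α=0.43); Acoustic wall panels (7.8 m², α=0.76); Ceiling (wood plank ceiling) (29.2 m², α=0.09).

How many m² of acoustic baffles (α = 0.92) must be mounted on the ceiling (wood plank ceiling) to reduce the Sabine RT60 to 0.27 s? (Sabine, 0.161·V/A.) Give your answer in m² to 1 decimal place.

18.4

A₁ = Σ Sᵢαᵢ = 29.2*0.03 + 52.1*0.43 + 7.8*0.76 + 29.2*0.09 = 31.835 sabins.
Required A₂ = 0.161·78.948/0.27 = 47.076 sabins.
ΔA needed = 47.076 − 31.835 = 15.241 sabins.
Each m² of panel replacing the ceiling (wood plank ceiling) adds (0.92 − 0.09) = 0.83 sabins.
Panel area = 15.241 / 0.83 = 18.4 m².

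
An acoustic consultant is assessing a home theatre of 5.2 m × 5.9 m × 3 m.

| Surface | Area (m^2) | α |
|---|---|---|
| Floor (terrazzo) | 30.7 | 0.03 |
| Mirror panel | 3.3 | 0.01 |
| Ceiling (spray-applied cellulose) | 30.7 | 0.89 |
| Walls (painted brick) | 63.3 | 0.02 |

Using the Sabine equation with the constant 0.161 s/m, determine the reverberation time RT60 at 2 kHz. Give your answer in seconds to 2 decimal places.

Total absorption A = 30.7*0.03 + 3.3*0.01 + 30.7*0.89 + 63.3*0.02
  = 0.921 + 0.033 + 27.323 + 1.266 = 29.543 m^2 sabins.
Volume V = 5.2 × 5.9 × 3 = 92.04 m³.
Sabine: RT60 = 0.161 × 92.04 / 29.543 = 0.50 s.

0.50 s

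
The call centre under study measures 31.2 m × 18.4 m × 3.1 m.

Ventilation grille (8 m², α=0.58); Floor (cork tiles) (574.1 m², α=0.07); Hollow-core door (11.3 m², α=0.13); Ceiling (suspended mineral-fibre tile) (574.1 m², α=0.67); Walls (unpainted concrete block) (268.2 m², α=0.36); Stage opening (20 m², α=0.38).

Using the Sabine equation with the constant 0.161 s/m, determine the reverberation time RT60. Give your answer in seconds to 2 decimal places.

0.54 sec

Summing Sᵢαᵢ: 4.640 + 40.187 + 1.469 + 384.647 + 96.552 + 7.600 → A = 535.095 sabins.
V = 31.2·18.4·3.1 = 1779.648 m³.
RT60 = 0.161 · V / A = 0.161 × 1779.648 / 535.095 = 0.54 s.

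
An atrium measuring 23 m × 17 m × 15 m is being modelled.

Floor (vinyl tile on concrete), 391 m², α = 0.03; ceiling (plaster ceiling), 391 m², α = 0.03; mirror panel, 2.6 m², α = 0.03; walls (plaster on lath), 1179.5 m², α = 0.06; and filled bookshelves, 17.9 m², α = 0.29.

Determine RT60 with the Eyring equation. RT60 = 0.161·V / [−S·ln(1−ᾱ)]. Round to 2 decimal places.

Total surface area S = 391 + 391 + 2.6 + 1179.5 + 17.9 = 1982.0 m².
Σ(Sᵢαᵢ) = 391×0.03 + 391×0.03 + 2.6×0.03 + 1179.5×0.06 + 17.9×0.29 = 99.499.
ᾱ = 99.499 / 1982.0 = 0.0502.
Eyring denominator: −S ln(1−ᾱ) = 102.081.
V = 23 × 17 × 15 = 5865 m³.
RT60 = 0.161 × 5865 / 102.081 = 9.25 s.

9.25 sec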